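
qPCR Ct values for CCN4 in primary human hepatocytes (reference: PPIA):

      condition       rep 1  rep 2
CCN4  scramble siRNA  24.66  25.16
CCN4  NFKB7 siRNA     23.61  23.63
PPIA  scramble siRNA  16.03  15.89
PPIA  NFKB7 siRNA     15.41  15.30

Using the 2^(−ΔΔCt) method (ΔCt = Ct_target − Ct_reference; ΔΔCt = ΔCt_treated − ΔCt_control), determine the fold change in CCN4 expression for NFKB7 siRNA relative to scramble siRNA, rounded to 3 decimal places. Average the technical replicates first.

Mean Ct: CCN4 scramble siRNA 24.910; CCN4 NFKB7 siRNA 23.620; PPIA scramble siRNA 15.960; PPIA NFKB7 siRNA 15.355
ΔCt(scramble siRNA) = 24.910 − 15.960 = 8.950
ΔCt(NFKB7 siRNA) = 23.620 − 15.355 = 8.265
ΔΔCt = 8.265 − 8.950 = -0.685
Fold change = 2^(−(-0.685)) = 2^0.685 = 1.6077

1.608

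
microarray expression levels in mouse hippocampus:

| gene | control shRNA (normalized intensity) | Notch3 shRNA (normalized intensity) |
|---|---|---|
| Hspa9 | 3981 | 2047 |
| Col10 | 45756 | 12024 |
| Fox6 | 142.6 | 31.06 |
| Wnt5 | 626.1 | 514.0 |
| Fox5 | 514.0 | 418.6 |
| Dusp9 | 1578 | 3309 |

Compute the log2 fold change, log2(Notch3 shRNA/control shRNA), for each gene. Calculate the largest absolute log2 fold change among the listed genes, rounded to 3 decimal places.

log2(2047/3981) = -0.960  (Hspa9)
log2(12024/45756) = -1.928  (Col10)
log2(31.06/142.6) = -2.199  (Fox6)
log2(514.0/626.1) = -0.285  (Wnt5)
log2(418.6/514.0) = -0.296  (Fox5)
log2(3309/1578) = 1.068  (Dusp9)
The largest magnitude belongs to Fox6.

2.199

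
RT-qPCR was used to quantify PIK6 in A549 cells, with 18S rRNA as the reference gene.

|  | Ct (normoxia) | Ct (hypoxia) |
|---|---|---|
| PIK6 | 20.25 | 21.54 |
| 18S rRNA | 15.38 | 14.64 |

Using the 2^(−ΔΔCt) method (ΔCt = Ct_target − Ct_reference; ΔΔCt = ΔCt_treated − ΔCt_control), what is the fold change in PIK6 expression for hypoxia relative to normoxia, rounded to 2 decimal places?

ΔCt(normoxia) = 20.250 − 15.380 = 4.870
ΔCt(hypoxia) = 21.540 − 14.640 = 6.900
ΔΔCt = 6.900 − 4.870 = 2.030
Fold change = 2^(−2.030) = 0.245

0.24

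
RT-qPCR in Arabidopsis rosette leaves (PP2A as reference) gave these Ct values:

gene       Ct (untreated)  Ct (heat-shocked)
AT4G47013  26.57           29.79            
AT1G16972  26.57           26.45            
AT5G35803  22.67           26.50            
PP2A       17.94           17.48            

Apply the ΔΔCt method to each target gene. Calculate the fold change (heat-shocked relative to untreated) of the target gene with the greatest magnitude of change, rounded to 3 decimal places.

AT4G47013: ΔΔCt = (29.79−17.48) − (26.57−17.94) = 12.31 − 8.63 = 3.68; fold change = 2^-3.68 = 0.078
AT1G16972: ΔΔCt = (26.45−17.48) − (26.57−17.94) = 8.97 − 8.63 = 0.34; fold change = 2^-0.34 = 0.790
AT5G35803: ΔΔCt = (26.50−17.48) − (22.67−17.94) = 9.02 − 4.73 = 4.29; fold change = 2^-4.29 = 0.051
AT5G35803 has the largest |ΔΔCt| = 4.29.

0.051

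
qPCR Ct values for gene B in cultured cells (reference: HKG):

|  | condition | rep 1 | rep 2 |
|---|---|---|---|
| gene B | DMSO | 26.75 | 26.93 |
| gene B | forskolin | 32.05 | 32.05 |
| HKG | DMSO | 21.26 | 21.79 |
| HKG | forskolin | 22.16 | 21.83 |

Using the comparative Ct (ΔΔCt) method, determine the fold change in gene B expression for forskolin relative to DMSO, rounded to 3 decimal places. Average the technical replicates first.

Mean Ct: gene B DMSO 26.840; gene B forskolin 32.050; HKG DMSO 21.525; HKG forskolin 21.995
ΔCt(DMSO) = 26.840 − 21.525 = 5.315
ΔCt(forskolin) = 32.050 − 21.995 = 10.055
ΔΔCt = 10.055 − 5.315 = 4.740
Fold change = 2^(−4.740) = 0.0374

0.037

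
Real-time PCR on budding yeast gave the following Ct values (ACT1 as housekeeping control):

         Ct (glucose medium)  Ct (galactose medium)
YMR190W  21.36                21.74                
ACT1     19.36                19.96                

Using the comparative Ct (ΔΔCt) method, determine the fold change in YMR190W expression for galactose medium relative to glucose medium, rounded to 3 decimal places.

ΔCt(glucose medium) = 21.360 − 19.360 = 2.000
ΔCt(galactose medium) = 21.740 − 19.960 = 1.780
ΔΔCt = 1.780 − 2.000 = -0.220
Fold change = 2^(−(-0.220)) = 2^0.220 = 1.1647

1.165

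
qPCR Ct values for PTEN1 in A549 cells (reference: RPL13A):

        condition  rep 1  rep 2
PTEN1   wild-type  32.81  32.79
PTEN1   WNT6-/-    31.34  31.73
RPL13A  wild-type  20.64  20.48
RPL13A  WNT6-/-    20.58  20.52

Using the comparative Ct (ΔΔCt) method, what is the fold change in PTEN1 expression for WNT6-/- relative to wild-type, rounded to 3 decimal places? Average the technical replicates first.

2.387

Mean Ct: PTEN1 wild-type 32.800; PTEN1 WNT6-/- 31.535; RPL13A wild-type 20.560; RPL13A WNT6-/- 20.550
ΔCt(wild-type) = 32.800 − 20.560 = 12.240
ΔCt(WNT6-/-) = 31.535 − 20.550 = 10.985
ΔΔCt = 10.985 − 12.240 = -1.255
Fold change = 2^(−(-1.255)) = 2^1.255 = 2.3867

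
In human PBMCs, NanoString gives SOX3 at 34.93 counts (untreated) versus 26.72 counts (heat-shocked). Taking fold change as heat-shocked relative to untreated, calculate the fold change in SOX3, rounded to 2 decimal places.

Fold change = 26.72 / 34.93 = 0.765
SOX3 is downregulated.

0.76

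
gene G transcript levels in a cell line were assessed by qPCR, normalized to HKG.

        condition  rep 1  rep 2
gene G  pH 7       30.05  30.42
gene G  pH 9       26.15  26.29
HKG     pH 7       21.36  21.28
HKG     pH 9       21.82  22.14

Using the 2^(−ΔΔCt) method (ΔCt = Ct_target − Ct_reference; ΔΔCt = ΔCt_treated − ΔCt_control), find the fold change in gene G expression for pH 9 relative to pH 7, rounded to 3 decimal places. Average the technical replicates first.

25.546

Mean Ct: gene G pH 7 30.235; gene G pH 9 26.220; HKG pH 7 21.320; HKG pH 9 21.980
ΔCt(pH 7) = 30.235 − 21.320 = 8.915
ΔCt(pH 9) = 26.220 − 21.980 = 4.240
ΔΔCt = 4.240 − 8.915 = -4.675
Fold change = 2^(−(-4.675)) = 2^4.675 = 25.5455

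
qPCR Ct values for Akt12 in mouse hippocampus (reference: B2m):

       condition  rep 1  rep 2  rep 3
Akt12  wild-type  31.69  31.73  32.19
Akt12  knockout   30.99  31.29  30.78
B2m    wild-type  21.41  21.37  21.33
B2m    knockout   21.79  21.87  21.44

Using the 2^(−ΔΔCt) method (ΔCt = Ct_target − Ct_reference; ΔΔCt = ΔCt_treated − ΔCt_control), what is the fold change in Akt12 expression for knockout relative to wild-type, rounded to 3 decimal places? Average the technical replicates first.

2.266

Mean Ct: Akt12 wild-type 31.870; Akt12 knockout 31.020; B2m wild-type 21.370; B2m knockout 21.700
ΔCt(wild-type) = 31.870 − 21.370 = 10.500
ΔCt(knockout) = 31.020 − 21.700 = 9.320
ΔΔCt = 9.320 − 10.500 = -1.180
Fold change = 2^(−(-1.180)) = 2^1.180 = 2.2658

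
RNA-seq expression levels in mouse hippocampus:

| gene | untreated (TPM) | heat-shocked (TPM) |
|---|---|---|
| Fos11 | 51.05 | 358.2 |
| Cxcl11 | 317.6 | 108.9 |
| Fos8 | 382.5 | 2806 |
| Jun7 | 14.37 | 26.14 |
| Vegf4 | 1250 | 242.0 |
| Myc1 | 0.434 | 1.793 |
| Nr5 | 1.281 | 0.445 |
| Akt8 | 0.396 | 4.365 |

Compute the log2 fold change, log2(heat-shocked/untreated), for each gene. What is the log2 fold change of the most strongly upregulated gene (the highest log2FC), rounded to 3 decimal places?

3.462

log2(358.2/51.05) = 2.811  (Fos11)
log2(108.9/317.6) = -1.544  (Cxcl11)
log2(2806/382.5) = 2.875  (Fos8)
log2(26.14/14.37) = 0.863  (Jun7)
log2(242.0/1250) = -2.369  (Vegf4)
log2(1.793/0.434) = 2.047  (Myc1)
log2(0.445/1.281) = -1.525  (Nr5)
log2(4.365/0.396) = 3.462  (Akt8)
Akt8 is most strongly upregulated.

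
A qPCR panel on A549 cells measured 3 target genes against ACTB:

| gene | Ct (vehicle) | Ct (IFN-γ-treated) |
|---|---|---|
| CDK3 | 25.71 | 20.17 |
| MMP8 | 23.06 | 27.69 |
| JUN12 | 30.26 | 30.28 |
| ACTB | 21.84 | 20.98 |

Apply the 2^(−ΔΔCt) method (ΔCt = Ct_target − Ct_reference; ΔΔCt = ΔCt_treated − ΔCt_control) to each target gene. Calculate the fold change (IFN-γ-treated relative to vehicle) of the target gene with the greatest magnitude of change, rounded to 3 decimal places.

CDK3: ΔΔCt = (20.17−20.98) − (25.71−21.84) = -0.81 − 3.87 = -4.68; fold change = 2^4.68 = 25.634
MMP8: ΔΔCt = (27.69−20.98) − (23.06−21.84) = 6.71 − 1.22 = 5.49; fold change = 2^-5.49 = 0.022
JUN12: ΔΔCt = (30.28−20.98) − (30.26−21.84) = 9.30 − 8.42 = 0.88; fold change = 2^-0.88 = 0.543
MMP8 has the largest |ΔΔCt| = 5.49.

0.022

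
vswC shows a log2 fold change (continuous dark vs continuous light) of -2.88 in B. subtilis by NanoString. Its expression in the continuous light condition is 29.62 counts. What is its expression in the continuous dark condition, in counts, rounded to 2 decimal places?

4.02

Fold change = 2^(-2.88) = 0.1358
continuous dark expression = 29.62 × 0.1358 = 4.02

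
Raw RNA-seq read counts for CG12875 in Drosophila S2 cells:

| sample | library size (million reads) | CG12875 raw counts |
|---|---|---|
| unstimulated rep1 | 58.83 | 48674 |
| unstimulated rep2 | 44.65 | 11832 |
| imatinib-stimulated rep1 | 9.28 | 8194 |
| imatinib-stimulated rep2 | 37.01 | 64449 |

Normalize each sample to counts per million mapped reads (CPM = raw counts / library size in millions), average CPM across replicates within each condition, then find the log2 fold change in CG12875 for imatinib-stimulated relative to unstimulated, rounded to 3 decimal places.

1.265

CPM(unstimulated rep1) = 48674 / 58.83 = 827.3670
CPM(unstimulated rep2) = 11832 / 44.65 = 264.9944
CPM(imatinib-stimulated rep1) = 8194 / 9.28 = 882.9741
CPM(imatinib-stimulated rep2) = 64449 / 37.01 = 1741.3942
mean CPM(unstimulated) = 546.1807; mean CPM(imatinib-stimulated) = 1312.1842
Fold change = 1312.1842 / 546.1807 = 2.40247
log2(2.40247) = 1.2645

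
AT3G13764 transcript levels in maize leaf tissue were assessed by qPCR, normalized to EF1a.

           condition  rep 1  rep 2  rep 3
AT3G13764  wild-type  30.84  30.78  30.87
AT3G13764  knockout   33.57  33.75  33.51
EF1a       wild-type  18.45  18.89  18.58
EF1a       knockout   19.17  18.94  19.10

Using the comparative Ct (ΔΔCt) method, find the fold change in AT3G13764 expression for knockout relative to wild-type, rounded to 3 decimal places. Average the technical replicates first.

Mean Ct: AT3G13764 wild-type 30.830; AT3G13764 knockout 33.610; EF1a wild-type 18.640; EF1a knockout 19.070
ΔCt(wild-type) = 30.830 − 18.640 = 12.190
ΔCt(knockout) = 33.610 − 19.070 = 14.540
ΔΔCt = 14.540 − 12.190 = 2.350
Fold change = 2^(−2.350) = 0.1961

0.196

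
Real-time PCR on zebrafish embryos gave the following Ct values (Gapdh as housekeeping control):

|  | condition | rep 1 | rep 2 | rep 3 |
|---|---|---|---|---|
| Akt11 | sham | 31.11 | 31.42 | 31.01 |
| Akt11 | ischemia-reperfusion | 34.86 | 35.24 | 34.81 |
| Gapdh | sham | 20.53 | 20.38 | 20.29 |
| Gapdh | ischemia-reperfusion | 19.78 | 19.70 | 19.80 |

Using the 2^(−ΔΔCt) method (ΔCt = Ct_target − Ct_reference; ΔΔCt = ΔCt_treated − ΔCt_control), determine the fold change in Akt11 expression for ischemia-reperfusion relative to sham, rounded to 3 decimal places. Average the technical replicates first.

0.046

Mean Ct: Akt11 sham 31.180; Akt11 ischemia-reperfusion 34.970; Gapdh sham 20.400; Gapdh ischemia-reperfusion 19.760
ΔCt(sham) = 31.180 − 20.400 = 10.780
ΔCt(ischemia-reperfusion) = 34.970 − 19.760 = 15.210
ΔΔCt = 15.210 − 10.780 = 4.430
Fold change = 2^(−4.430) = 0.0464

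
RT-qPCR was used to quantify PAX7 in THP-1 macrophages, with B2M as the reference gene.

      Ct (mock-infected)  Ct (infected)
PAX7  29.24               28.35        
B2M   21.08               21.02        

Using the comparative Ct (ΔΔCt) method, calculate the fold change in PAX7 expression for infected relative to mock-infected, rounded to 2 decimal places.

ΔCt(mock-infected) = 29.240 − 21.080 = 8.160
ΔCt(infected) = 28.350 − 21.020 = 7.330
ΔΔCt = 7.330 − 8.160 = -0.830
Fold change = 2^(−(-0.830)) = 2^0.830 = 1.778

1.78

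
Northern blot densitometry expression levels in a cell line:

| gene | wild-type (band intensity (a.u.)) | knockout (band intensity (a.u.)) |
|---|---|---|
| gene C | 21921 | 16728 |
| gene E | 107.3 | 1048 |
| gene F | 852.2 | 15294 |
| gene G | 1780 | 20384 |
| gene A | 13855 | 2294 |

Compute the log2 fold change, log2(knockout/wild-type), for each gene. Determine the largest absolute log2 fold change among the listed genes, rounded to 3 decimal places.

log2(16728/21921) = -0.390  (gene C)
log2(1048/107.3) = 3.288  (gene E)
log2(15294/852.2) = 4.166  (gene F)
log2(20384/1780) = 3.517  (gene G)
log2(2294/13855) = -2.594  (gene A)
The largest magnitude belongs to gene F.

4.166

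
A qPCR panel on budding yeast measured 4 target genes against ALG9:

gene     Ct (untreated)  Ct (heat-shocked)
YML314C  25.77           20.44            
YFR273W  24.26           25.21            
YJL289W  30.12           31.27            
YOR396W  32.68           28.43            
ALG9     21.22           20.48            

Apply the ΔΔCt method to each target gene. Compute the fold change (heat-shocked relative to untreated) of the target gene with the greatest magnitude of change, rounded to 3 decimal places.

YML314C: ΔΔCt = (20.44−20.48) − (25.77−21.22) = -0.04 − 4.55 = -4.59; fold change = 2^4.59 = 24.084
YFR273W: ΔΔCt = (25.21−20.48) − (24.26−21.22) = 4.73 − 3.04 = 1.69; fold change = 2^-1.69 = 0.310
YJL289W: ΔΔCt = (31.27−20.48) − (30.12−21.22) = 10.79 − 8.90 = 1.89; fold change = 2^-1.89 = 0.270
YOR396W: ΔΔCt = (28.43−20.48) − (32.68−21.22) = 7.95 − 11.46 = -3.51; fold change = 2^3.51 = 11.392
YML314C has the largest |ΔΔCt| = 4.59.

24.084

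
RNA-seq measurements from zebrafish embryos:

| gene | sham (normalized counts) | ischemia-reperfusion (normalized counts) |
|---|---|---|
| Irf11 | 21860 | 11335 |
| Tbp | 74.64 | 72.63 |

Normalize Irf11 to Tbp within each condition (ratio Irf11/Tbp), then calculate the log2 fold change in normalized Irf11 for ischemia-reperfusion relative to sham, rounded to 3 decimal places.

-0.908

Irf11/Tbp (sham) = 21860 / 74.64 = 292.87
Irf11/Tbp (ischemia-reperfusion) = 11335 / 72.63 = 156.06
Fold change = 156.06 / 292.87 = 0.5329
log2(0.5329) = -0.9081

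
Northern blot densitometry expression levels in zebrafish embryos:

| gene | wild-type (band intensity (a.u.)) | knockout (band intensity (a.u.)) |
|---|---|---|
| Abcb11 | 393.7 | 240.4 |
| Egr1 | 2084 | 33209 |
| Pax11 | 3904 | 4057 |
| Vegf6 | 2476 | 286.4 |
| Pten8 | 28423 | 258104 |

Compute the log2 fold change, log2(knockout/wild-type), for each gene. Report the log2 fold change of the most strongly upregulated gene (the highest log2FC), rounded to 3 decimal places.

log2(240.4/393.7) = -0.712  (Abcb11)
log2(33209/2084) = 3.994  (Egr1)
log2(4057/3904) = 0.055  (Pax11)
log2(286.4/2476) = -3.112  (Vegf6)
log2(258104/28423) = 3.183  (Pten8)
Egr1 is most strongly upregulated.

3.994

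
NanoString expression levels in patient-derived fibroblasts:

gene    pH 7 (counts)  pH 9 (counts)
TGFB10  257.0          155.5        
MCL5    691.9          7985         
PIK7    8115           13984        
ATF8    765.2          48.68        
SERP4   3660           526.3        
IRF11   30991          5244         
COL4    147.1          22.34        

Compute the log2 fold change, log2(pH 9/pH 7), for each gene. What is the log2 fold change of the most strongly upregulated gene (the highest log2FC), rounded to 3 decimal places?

log2(155.5/257.0) = -0.725  (TGFB10)
log2(7985/691.9) = 3.529  (MCL5)
log2(13984/8115) = 0.785  (PIK7)
log2(48.68/765.2) = -3.974  (ATF8)
log2(526.3/3660) = -2.798  (SERP4)
log2(5244/30991) = -2.563  (IRF11)
log2(22.34/147.1) = -2.719  (COL4)
MCL5 is most strongly upregulated.

3.529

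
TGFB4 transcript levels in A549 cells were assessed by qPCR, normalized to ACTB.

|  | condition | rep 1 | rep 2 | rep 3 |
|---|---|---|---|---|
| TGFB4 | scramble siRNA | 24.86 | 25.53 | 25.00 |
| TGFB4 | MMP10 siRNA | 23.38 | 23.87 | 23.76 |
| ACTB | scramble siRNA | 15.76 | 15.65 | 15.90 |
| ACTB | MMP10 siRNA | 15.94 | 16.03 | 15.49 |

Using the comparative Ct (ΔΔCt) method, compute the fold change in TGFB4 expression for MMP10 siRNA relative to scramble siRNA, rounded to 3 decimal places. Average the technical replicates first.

2.848

Mean Ct: TGFB4 scramble siRNA 25.130; TGFB4 MMP10 siRNA 23.670; ACTB scramble siRNA 15.770; ACTB MMP10 siRNA 15.820
ΔCt(scramble siRNA) = 25.130 − 15.770 = 9.360
ΔCt(MMP10 siRNA) = 23.670 − 15.820 = 7.850
ΔΔCt = 7.850 − 9.360 = -1.510
Fold change = 2^(−(-1.510)) = 2^1.510 = 2.8481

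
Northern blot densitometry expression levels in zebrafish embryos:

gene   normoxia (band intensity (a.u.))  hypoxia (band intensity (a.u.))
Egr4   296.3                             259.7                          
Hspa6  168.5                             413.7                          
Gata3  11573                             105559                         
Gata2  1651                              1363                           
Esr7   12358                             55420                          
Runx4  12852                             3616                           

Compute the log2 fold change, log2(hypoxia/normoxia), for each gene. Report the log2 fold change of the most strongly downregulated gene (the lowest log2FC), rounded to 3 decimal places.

log2(259.7/296.3) = -0.190  (Egr4)
log2(413.7/168.5) = 1.296  (Hspa6)
log2(105559/11573) = 3.189  (Gata3)
log2(1363/1651) = -0.277  (Gata2)
log2(55420/12358) = 2.165  (Esr7)
log2(3616/12852) = -1.830  (Runx4)
Runx4 is most strongly downregulated.

-1.830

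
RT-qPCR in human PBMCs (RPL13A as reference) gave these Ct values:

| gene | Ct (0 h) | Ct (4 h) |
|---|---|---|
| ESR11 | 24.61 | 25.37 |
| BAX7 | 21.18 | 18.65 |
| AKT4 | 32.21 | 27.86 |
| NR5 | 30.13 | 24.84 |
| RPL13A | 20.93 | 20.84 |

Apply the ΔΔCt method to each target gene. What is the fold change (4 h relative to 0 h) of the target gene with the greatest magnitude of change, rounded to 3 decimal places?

36.758

ESR11: ΔΔCt = (25.37−20.84) − (24.61−20.93) = 4.53 − 3.68 = 0.85; fold change = 2^-0.85 = 0.555
BAX7: ΔΔCt = (18.65−20.84) − (21.18−20.93) = -2.19 − 0.25 = -2.44; fold change = 2^2.44 = 5.426
AKT4: ΔΔCt = (27.86−20.84) − (32.21−20.93) = 7.02 − 11.28 = -4.26; fold change = 2^4.26 = 19.160
NR5: ΔΔCt = (24.84−20.84) − (30.13−20.93) = 4.00 − 9.20 = -5.20; fold change = 2^5.20 = 36.758
NR5 has the largest |ΔΔCt| = 5.20.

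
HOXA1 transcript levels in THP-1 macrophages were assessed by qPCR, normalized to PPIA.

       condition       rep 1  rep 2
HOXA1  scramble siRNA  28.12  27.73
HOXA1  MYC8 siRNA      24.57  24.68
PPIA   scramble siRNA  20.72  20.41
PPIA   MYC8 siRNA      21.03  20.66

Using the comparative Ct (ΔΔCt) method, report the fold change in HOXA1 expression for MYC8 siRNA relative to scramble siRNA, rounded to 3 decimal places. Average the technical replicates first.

Mean Ct: HOXA1 scramble siRNA 27.925; HOXA1 MYC8 siRNA 24.625; PPIA scramble siRNA 20.565; PPIA MYC8 siRNA 20.845
ΔCt(scramble siRNA) = 27.925 − 20.565 = 7.360
ΔCt(MYC8 siRNA) = 24.625 − 20.845 = 3.780
ΔΔCt = 3.780 − 7.360 = -3.580
Fold change = 2^(−(-3.580)) = 2^3.580 = 11.9588

11.959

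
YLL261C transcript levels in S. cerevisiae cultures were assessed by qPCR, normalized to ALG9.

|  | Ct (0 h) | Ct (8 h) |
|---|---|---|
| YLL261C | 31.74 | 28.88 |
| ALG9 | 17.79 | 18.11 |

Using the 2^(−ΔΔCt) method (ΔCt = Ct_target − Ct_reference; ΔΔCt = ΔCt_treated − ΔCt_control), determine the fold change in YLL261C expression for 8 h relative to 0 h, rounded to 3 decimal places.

ΔCt(0 h) = 31.740 − 17.790 = 13.950
ΔCt(8 h) = 28.880 − 18.110 = 10.770
ΔΔCt = 10.770 − 13.950 = -3.180
Fold change = 2^(−(-3.180)) = 2^3.180 = 9.0631

9.063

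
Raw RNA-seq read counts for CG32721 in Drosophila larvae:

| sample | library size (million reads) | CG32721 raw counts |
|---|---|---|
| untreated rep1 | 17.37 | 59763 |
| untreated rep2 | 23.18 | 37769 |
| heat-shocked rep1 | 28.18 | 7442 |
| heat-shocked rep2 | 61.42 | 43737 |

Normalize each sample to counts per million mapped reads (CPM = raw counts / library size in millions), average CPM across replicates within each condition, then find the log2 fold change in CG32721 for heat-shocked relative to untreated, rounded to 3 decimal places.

CPM(untreated rep1) = 59763 / 17.37 = 3440.5872
CPM(untreated rep2) = 37769 / 23.18 = 1629.3788
CPM(heat-shocked rep1) = 7442 / 28.18 = 264.0880
CPM(heat-shocked rep2) = 43737 / 61.42 = 712.0970
mean CPM(untreated) = 2534.9830; mean CPM(heat-shocked) = 488.0925
Fold change = 488.0925 / 2534.9830 = 0.19254
log2(0.19254) = -2.3767

-2.377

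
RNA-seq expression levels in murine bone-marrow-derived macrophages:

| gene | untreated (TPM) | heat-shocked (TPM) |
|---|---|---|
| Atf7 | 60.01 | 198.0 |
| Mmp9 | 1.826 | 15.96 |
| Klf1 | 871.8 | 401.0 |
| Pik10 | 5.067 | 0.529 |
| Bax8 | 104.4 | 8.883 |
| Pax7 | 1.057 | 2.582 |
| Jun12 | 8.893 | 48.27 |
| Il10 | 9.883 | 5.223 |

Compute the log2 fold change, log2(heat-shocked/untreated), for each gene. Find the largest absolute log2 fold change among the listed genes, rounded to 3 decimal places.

3.555

log2(198.0/60.01) = 1.722  (Atf7)
log2(15.96/1.826) = 3.128  (Mmp9)
log2(401.0/871.8) = -1.120  (Klf1)
log2(0.529/5.067) = -3.260  (Pik10)
log2(8.883/104.4) = -3.555  (Bax8)
log2(2.582/1.057) = 1.289  (Pax7)
log2(48.27/8.893) = 2.440  (Jun12)
log2(5.223/9.883) = -0.920  (Il10)
The largest magnitude belongs to Bax8.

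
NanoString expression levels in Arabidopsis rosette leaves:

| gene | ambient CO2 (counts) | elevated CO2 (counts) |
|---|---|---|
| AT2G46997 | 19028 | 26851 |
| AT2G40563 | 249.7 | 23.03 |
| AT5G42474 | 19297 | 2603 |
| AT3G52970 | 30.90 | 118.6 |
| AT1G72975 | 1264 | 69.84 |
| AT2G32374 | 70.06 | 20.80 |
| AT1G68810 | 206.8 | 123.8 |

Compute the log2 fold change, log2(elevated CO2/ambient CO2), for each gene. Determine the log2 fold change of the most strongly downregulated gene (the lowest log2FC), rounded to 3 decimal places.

log2(26851/19028) = 0.497  (AT2G46997)
log2(23.03/249.7) = -3.439  (AT2G40563)
log2(2603/19297) = -2.890  (AT5G42474)
log2(118.6/30.90) = 1.940  (AT3G52970)
log2(69.84/1264) = -4.178  (AT1G72975)
log2(20.80/70.06) = -1.752  (AT2G32374)
log2(123.8/206.8) = -0.740  (AT1G68810)
AT1G72975 is most strongly downregulated.

-4.178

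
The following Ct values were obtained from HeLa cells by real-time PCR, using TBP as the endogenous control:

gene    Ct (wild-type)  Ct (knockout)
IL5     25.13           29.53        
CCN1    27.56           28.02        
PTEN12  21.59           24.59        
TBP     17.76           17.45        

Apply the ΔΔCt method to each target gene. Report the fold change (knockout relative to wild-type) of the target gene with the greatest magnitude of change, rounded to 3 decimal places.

0.038

IL5: ΔΔCt = (29.53−17.45) − (25.13−17.76) = 12.08 − 7.37 = 4.71; fold change = 2^-4.71 = 0.038
CCN1: ΔΔCt = (28.02−17.45) − (27.56−17.76) = 10.57 − 9.80 = 0.77; fold change = 2^-0.77 = 0.586
PTEN12: ΔΔCt = (24.59−17.45) − (21.59−17.76) = 7.14 − 3.83 = 3.31; fold change = 2^-3.31 = 0.101
IL5 has the largest |ΔΔCt| = 4.71.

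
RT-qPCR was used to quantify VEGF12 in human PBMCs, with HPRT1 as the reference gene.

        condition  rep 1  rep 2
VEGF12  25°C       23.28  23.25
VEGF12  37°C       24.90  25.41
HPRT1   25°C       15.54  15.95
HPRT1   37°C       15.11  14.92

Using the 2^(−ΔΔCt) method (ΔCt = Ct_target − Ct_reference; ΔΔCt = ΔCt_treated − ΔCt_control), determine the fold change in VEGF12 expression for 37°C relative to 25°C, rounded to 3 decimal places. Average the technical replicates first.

0.163

Mean Ct: VEGF12 25°C 23.265; VEGF12 37°C 25.155; HPRT1 25°C 15.745; HPRT1 37°C 15.015
ΔCt(25°C) = 23.265 − 15.745 = 7.520
ΔCt(37°C) = 25.155 − 15.015 = 10.140
ΔΔCt = 10.140 − 7.520 = 2.620
Fold change = 2^(−2.620) = 0.1627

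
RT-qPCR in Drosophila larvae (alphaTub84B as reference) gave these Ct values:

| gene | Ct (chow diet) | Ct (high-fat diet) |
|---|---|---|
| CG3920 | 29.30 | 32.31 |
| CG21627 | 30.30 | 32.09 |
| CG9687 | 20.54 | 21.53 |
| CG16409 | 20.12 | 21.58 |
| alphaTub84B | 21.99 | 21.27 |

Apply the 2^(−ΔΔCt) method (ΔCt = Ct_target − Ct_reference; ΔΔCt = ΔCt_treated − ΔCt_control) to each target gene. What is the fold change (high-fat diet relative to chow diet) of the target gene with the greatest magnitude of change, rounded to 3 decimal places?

CG3920: ΔΔCt = (32.31−21.27) − (29.30−21.99) = 11.04 − 7.31 = 3.73; fold change = 2^-3.73 = 0.075
CG21627: ΔΔCt = (32.09−21.27) − (30.30−21.99) = 10.82 − 8.31 = 2.51; fold change = 2^-2.51 = 0.176
CG9687: ΔΔCt = (21.53−21.27) − (20.54−21.99) = 0.26 − (-1.45) = 1.71; fold change = 2^-1.71 = 0.306
CG16409: ΔΔCt = (21.58−21.27) − (20.12−21.99) = 0.31 − (-1.87) = 2.18; fold change = 2^-2.18 = 0.221
CG3920 has the largest |ΔΔCt| = 3.73.

0.075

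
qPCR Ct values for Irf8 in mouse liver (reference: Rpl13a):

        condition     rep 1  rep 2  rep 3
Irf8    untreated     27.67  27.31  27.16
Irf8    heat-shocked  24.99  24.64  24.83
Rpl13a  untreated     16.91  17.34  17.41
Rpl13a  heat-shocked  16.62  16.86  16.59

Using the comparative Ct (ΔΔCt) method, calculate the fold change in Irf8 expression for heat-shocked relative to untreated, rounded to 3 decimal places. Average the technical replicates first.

4.084

Mean Ct: Irf8 untreated 27.380; Irf8 heat-shocked 24.820; Rpl13a untreated 17.220; Rpl13a heat-shocked 16.690
ΔCt(untreated) = 27.380 − 17.220 = 10.160
ΔCt(heat-shocked) = 24.820 − 16.690 = 8.130
ΔΔCt = 8.130 − 10.160 = -2.030
Fold change = 2^(−(-2.030)) = 2^2.030 = 4.0840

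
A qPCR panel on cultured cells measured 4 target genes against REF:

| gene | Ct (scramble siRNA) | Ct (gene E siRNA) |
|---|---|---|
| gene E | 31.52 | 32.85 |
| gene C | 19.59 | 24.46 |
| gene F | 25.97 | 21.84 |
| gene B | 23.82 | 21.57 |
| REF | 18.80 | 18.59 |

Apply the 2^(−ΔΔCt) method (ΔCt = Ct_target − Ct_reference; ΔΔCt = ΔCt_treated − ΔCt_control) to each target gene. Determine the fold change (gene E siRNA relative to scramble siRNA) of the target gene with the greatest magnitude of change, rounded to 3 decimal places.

gene E: ΔΔCt = (32.85−18.59) − (31.52−18.80) = 14.26 − 12.72 = 1.54; fold change = 2^-1.54 = 0.344
gene C: ΔΔCt = (24.46−18.59) − (19.59−18.80) = 5.87 − 0.79 = 5.08; fold change = 2^-5.08 = 0.030
gene F: ΔΔCt = (21.84−18.59) − (25.97−18.80) = 3.25 − 7.17 = -3.92; fold change = 2^3.92 = 15.137
gene B: ΔΔCt = (21.57−18.59) − (23.82−18.80) = 2.98 − 5.02 = -2.04; fold change = 2^2.04 = 4.112
gene C has the largest |ΔΔCt| = 5.08.

0.030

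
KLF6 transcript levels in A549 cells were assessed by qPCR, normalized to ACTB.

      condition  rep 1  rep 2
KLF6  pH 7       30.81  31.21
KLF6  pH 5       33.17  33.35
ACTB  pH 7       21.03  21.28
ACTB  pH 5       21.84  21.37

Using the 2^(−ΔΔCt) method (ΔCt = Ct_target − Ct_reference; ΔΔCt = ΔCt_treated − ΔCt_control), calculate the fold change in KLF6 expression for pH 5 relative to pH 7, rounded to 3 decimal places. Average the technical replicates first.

Mean Ct: KLF6 pH 7 31.010; KLF6 pH 5 33.260; ACTB pH 7 21.155; ACTB pH 5 21.605
ΔCt(pH 7) = 31.010 − 21.155 = 9.855
ΔCt(pH 5) = 33.260 − 21.605 = 11.655
ΔΔCt = 11.655 − 9.855 = 1.800
Fold change = 2^(−1.800) = 0.2872

0.287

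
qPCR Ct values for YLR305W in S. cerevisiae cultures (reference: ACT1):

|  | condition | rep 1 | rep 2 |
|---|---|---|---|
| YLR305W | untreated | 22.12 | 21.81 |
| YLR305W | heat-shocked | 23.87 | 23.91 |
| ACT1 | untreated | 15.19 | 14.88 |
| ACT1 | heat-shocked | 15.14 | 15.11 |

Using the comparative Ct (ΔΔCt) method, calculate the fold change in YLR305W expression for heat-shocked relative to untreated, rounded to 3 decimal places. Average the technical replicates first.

Mean Ct: YLR305W untreated 21.965; YLR305W heat-shocked 23.890; ACT1 untreated 15.035; ACT1 heat-shocked 15.125
ΔCt(untreated) = 21.965 − 15.035 = 6.930
ΔCt(heat-shocked) = 23.890 − 15.125 = 8.765
ΔΔCt = 8.765 − 6.930 = 1.835
Fold change = 2^(−1.835) = 0.2803

0.280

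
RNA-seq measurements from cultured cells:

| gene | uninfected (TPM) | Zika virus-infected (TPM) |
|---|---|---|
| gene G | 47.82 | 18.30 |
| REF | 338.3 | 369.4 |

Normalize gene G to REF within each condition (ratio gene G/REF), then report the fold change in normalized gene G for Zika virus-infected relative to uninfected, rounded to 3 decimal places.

gene G/REF (uninfected) = 47.82 / 338.3 = 0.14135
gene G/REF (Zika virus-infected) = 18.30 / 369.4 = 0.04954
Fold change = 0.04954 / 0.14135 = 0.3505

0.350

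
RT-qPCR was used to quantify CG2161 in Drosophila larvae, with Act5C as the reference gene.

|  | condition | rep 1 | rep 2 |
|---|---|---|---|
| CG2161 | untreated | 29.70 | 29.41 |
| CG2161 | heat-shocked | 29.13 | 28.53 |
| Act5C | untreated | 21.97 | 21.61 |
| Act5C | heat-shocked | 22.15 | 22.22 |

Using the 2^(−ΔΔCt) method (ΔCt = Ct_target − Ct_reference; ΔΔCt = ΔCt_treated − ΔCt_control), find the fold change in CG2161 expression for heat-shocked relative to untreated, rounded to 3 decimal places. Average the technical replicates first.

Mean Ct: CG2161 untreated 29.555; CG2161 heat-shocked 28.830; Act5C untreated 21.790; Act5C heat-shocked 22.185
ΔCt(untreated) = 29.555 − 21.790 = 7.765
ΔCt(heat-shocked) = 28.830 − 22.185 = 6.645
ΔΔCt = 6.645 − 7.765 = -1.120
Fold change = 2^(−(-1.120)) = 2^1.120 = 2.1735

2.173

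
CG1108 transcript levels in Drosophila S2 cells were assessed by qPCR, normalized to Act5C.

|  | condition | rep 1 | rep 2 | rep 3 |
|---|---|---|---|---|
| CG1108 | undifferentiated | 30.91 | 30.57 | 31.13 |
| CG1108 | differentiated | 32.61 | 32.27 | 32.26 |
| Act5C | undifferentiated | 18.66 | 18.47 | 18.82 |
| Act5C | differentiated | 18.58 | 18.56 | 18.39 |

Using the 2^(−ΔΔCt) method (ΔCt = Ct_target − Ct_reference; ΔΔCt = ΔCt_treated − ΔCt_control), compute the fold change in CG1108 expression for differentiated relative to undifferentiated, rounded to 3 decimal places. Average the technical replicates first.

0.319

Mean Ct: CG1108 undifferentiated 30.870; CG1108 differentiated 32.380; Act5C undifferentiated 18.650; Act5C differentiated 18.510
ΔCt(undifferentiated) = 30.870 − 18.650 = 12.220
ΔCt(differentiated) = 32.380 − 18.510 = 13.870
ΔΔCt = 13.870 − 12.220 = 1.650
Fold change = 2^(−1.650) = 0.3186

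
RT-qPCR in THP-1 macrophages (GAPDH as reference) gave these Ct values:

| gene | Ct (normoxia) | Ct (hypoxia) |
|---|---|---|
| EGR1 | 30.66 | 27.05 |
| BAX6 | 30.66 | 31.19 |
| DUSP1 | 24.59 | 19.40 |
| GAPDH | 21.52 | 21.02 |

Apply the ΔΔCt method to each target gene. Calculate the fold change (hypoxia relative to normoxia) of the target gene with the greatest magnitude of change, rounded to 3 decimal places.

EGR1: ΔΔCt = (27.05−21.02) − (30.66−21.52) = 6.03 − 9.14 = -3.11; fold change = 2^3.11 = 8.634
BAX6: ΔΔCt = (31.19−21.02) − (30.66−21.52) = 10.17 − 9.14 = 1.03; fold change = 2^-1.03 = 0.490
DUSP1: ΔΔCt = (19.40−21.02) − (24.59−21.52) = -1.62 − 3.07 = -4.69; fold change = 2^4.69 = 25.813
DUSP1 has the largest |ΔΔCt| = 4.69.

25.813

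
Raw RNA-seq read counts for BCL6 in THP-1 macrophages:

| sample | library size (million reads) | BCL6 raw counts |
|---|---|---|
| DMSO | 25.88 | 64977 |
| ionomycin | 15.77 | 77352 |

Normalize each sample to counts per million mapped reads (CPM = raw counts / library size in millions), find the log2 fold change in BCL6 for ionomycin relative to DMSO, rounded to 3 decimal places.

CPM(DMSO) = 64977 / 25.88 = 2510.7032
CPM(ionomycin) = 77352 / 15.77 = 4905.0095
Fold change = 4905.0095 / 2510.7032 = 1.95364
log2(1.95364) = 0.9662

0.966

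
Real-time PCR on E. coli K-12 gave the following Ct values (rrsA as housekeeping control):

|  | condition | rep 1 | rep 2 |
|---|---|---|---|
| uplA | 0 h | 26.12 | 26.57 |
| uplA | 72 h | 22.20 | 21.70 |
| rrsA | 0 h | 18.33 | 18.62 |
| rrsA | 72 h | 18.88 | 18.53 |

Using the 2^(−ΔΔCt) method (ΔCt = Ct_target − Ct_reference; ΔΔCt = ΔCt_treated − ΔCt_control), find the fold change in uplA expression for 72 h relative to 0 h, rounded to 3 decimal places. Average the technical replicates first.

Mean Ct: uplA 0 h 26.345; uplA 72 h 21.950; rrsA 0 h 18.475; rrsA 72 h 18.705
ΔCt(0 h) = 26.345 − 18.475 = 7.870
ΔCt(72 h) = 21.950 − 18.705 = 3.245
ΔΔCt = 3.245 − 7.870 = -4.625
Fold change = 2^(−(-4.625)) = 2^4.625 = 24.6754

24.675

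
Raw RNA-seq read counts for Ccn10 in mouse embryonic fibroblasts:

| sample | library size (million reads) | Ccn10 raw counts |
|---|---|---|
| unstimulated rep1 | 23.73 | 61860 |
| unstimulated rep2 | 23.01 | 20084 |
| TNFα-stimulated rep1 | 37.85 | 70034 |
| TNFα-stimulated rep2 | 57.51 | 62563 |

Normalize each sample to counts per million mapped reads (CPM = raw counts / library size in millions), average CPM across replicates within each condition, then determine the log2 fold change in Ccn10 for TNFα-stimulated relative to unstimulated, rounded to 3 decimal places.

CPM(unstimulated rep1) = 61860 / 23.73 = 2606.8268
CPM(unstimulated rep2) = 20084 / 23.01 = 872.8379
CPM(TNFα-stimulated rep1) = 70034 / 37.85 = 1850.3038
CPM(TNFα-stimulated rep2) = 62563 / 57.51 = 1087.8630
mean CPM(unstimulated) = 1739.8323; mean CPM(TNFα-stimulated) = 1469.0834
Fold change = 1469.0834 / 1739.8323 = 0.84438
log2(0.84438) = -0.2440

-0.244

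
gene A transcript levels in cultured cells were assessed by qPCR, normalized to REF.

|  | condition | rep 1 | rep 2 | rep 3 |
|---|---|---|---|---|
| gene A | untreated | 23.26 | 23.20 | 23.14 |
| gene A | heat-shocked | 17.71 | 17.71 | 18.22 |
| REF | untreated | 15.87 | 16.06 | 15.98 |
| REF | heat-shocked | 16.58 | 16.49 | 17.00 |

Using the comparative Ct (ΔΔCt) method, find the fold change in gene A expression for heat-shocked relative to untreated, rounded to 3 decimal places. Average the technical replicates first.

65.799

Mean Ct: gene A untreated 23.200; gene A heat-shocked 17.880; REF untreated 15.970; REF heat-shocked 16.690
ΔCt(untreated) = 23.200 − 15.970 = 7.230
ΔCt(heat-shocked) = 17.880 − 16.690 = 1.190
ΔΔCt = 1.190 − 7.230 = -6.040
Fold change = 2^(−(-6.040)) = 2^6.040 = 65.7993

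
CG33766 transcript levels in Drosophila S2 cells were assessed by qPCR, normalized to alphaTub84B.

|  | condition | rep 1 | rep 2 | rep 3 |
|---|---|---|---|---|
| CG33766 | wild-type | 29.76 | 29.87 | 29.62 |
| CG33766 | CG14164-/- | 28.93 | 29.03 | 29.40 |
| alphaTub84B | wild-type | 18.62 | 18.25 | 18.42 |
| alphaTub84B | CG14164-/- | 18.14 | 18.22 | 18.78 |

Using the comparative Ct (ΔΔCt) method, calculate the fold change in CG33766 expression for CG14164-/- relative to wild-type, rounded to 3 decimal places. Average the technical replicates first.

1.495

Mean Ct: CG33766 wild-type 29.750; CG33766 CG14164-/- 29.120; alphaTub84B wild-type 18.430; alphaTub84B CG14164-/- 18.380
ΔCt(wild-type) = 29.750 − 18.430 = 11.320
ΔCt(CG14164-/-) = 29.120 − 18.380 = 10.740
ΔΔCt = 10.740 − 11.320 = -0.580
Fold change = 2^(−(-0.580)) = 2^0.580 = 1.4948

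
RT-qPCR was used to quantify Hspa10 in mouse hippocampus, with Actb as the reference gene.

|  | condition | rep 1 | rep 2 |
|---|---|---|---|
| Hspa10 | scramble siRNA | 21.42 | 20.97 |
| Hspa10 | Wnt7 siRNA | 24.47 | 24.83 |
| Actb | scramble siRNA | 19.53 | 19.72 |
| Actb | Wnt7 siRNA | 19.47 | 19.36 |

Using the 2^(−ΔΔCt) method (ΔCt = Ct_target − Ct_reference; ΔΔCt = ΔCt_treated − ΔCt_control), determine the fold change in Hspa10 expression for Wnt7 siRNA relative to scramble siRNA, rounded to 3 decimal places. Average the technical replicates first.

0.079

Mean Ct: Hspa10 scramble siRNA 21.195; Hspa10 Wnt7 siRNA 24.650; Actb scramble siRNA 19.625; Actb Wnt7 siRNA 19.415
ΔCt(scramble siRNA) = 21.195 − 19.625 = 1.570
ΔCt(Wnt7 siRNA) = 24.650 − 19.415 = 5.235
ΔΔCt = 5.235 − 1.570 = 3.665
Fold change = 2^(−3.665) = 0.0788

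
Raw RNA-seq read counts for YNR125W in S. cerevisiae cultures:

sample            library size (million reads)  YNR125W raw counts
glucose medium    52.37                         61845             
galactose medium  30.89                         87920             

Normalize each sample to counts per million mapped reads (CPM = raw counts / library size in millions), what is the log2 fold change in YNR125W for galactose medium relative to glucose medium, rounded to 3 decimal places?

1.269

CPM(glucose medium) = 61845 / 52.37 = 1180.9242
CPM(galactose medium) = 87920 / 30.89 = 2846.2286
Fold change = 2846.2286 / 1180.9242 = 2.41017
log2(2.41017) = 1.2691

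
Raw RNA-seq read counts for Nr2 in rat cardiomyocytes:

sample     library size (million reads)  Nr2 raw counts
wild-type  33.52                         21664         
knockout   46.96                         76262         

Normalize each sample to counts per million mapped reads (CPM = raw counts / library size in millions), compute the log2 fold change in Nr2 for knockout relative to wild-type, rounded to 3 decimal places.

CPM(wild-type) = 21664 / 33.52 = 646.3007
CPM(knockout) = 76262 / 46.96 = 1623.9779
Fold change = 1623.9779 / 646.3007 = 2.51273
log2(2.51273) = 1.3293

1.329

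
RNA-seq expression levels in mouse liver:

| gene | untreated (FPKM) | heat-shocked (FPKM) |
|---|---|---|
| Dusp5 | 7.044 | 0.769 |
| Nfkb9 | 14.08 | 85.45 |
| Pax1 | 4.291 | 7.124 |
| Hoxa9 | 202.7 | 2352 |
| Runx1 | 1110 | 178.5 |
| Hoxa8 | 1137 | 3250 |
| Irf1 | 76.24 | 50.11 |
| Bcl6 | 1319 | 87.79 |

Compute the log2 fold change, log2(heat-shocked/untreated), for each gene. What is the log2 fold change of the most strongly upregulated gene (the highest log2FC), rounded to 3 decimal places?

log2(0.769/7.044) = -3.195  (Dusp5)
log2(85.45/14.08) = 2.601  (Nfkb9)
log2(7.124/4.291) = 0.731  (Pax1)
log2(2352/202.7) = 3.536  (Hoxa9)
log2(178.5/1110) = -2.637  (Runx1)
log2(3250/1137) = 1.515  (Hoxa8)
log2(50.11/76.24) = -0.605  (Irf1)
log2(87.79/1319) = -3.909  (Bcl6)
Hoxa9 is most strongly upregulated.

3.536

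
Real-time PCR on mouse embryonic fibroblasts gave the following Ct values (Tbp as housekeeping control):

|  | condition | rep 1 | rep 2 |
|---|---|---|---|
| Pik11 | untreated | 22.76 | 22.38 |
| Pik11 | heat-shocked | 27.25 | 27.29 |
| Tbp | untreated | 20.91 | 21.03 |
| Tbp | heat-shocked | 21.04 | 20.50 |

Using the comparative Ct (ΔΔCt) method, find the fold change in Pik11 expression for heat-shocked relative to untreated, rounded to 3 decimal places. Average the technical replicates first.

0.033

Mean Ct: Pik11 untreated 22.570; Pik11 heat-shocked 27.270; Tbp untreated 20.970; Tbp heat-shocked 20.770
ΔCt(untreated) = 22.570 − 20.970 = 1.600
ΔCt(heat-shocked) = 27.270 − 20.770 = 6.500
ΔΔCt = 6.500 − 1.600 = 4.900
Fold change = 2^(−4.900) = 0.0335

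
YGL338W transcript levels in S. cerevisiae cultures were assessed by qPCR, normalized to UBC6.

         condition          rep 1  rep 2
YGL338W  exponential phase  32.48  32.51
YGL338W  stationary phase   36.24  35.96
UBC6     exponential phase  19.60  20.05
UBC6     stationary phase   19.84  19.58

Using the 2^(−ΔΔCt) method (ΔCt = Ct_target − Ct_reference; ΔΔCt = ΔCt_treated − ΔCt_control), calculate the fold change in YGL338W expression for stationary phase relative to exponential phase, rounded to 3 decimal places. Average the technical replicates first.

Mean Ct: YGL338W exponential phase 32.495; YGL338W stationary phase 36.100; UBC6 exponential phase 19.825; UBC6 stationary phase 19.710
ΔCt(exponential phase) = 32.495 − 19.825 = 12.670
ΔCt(stationary phase) = 36.100 − 19.710 = 16.390
ΔΔCt = 16.390 − 12.670 = 3.720
Fold change = 2^(−3.720) = 0.0759

0.076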